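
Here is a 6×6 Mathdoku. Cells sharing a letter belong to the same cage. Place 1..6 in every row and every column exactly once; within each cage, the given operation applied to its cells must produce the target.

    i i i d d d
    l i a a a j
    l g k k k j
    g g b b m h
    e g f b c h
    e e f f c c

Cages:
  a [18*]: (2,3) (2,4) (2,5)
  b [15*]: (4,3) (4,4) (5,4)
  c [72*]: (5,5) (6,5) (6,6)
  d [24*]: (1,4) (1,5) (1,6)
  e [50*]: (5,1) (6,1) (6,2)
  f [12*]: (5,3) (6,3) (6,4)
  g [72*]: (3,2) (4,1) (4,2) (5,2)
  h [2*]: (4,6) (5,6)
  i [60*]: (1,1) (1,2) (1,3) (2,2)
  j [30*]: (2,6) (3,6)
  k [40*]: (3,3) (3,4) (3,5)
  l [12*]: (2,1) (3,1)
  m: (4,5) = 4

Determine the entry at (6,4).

1

Cage m is a single given cell, so (4,5) = 4.
The 3 cells of cage e must have product 50, so (5,1) = 5.
Cage e has product 50; hence (6,1) = 2.
The 3 cells of cage e must have product 50, so (6,2) = 5.
The 4 cells of cage i must have product 60, leaving (1,3) = 5.
Cage c needs product 72, which forces (6,6) = 4.
The 3 cells of cage d must have product 24, which forces (1,4) = 4.
Cage b has product 15, so (4,4) = 5.
Cage k has product 40, so (3,3) = 4.
Column 4 already has 5, which forces (3,4) = 2.
Cage k has product 40; hence (3,5) = 5.
Row 3 now contains 5; hence (3,6) = 6.
4 is placed in column 3, leaving (5,3) = 2.
2 is placed in row 5; hence (5,6) = 1.
The two cells of cage l must have product 12; hence (2,1) = 4.
6 is placed in column 6, leaving (2,6) = 5.
Row 3 already has 4, which forces (3,1) = 3.
3 is placed in row 3, which forces (3,2) = 1.
Cage b needs product 15, leaving (4,3) = 1.
Column 6 already has 1; hence (4,6) = 2.
Row 5 already has 1, so (5,4) = 3.
Row 5 already has 3, so (5,5) = 6.
1 is placed in column 3, which forces (6,3) = 6.
Row 6 already has 6, which forces (6,4) = 1.
6 is placed in column 5, so (6,5) = 3.
Cage i needs product 60, leaving (1,1) = 1.
Column 5 now contains 3, so (1,5) = 2.
Column 6 now contains 2, leaving (1,6) = 3.
Column 3 already has 6; hence (2,3) = 3.
Column 4 now contains 1, leaving (2,4) = 6.
Column 5 now contains 3, leaving (2,5) = 1.
Row 4 now contains 1; hence (4,1) = 6.
Cage g needs product 72, which forces (4,2) = 3.
Row 5 already has 6; hence (5,2) = 4.
Row 1 now contains 2, leaving (1,2) = 6.
Row 2 already has 6, which forces (2,2) = 2.
Filled in: 1 6 5 4 2 3 / 4 2 3 6 1 5 / 3 1 4 2 5 6 / 6 3 1 5 4 2 / 5 4 2 3 6 1 / 2 5 6 1 3 4.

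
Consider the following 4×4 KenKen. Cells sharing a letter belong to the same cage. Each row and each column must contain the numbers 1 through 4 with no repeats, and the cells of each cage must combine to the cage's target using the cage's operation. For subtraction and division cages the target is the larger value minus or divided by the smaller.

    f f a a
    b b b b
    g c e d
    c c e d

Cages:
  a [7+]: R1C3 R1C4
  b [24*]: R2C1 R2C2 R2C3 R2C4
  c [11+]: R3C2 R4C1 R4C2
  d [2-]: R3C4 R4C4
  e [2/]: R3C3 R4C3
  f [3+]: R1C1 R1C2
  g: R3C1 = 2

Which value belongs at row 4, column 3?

G is a freebie; hence R3C1 = 2.
Cage c needs sum 11, leaving R3C2 = 4.
Row 3 already has 4, leaving R3C3 = 1.
Row 3 now contains 1, so R3C4 = 3.
Cage c needs sum 11, which forces R4C1 = 4.
Cage c has sum 11, leaving R4C2 = 3.
Row 4 already has 4, so R4C3 = 2.
Row 4 already has 2; hence R4C4 = 1.
Column 1 already has 2; hence R1C1 = 1.
The two cells of cage f must have sum 3, leaving R1C2 = 2.
Cage a's pair has sum 7, which forces R1C3 = 3.
3 is placed in column 4, leaving R1C4 = 4.
Column 1 now contains 1, so R2C1 = 3.
Column 2 already has 2, leaving R2C2 = 1.
3 is placed in column 3, which forces R2C3 = 4.
Column 4 already has 4, so R2C4 = 2.
The full grid is 1 2 3 4 / 3 1 4 2 / 2 4 1 3 / 4 3 2 1.

2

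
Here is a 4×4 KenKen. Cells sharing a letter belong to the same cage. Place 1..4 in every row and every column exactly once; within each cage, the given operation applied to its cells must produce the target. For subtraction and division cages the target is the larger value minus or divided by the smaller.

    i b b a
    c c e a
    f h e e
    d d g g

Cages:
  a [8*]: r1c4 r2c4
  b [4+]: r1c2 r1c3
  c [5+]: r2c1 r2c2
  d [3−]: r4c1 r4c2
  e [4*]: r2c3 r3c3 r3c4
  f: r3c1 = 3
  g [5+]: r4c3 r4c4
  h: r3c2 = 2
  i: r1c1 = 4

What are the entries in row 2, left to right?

2 3 1 4

I is a freebie, leaving r1c1 = 4.
4 is placed in row 1, leaving r1c4 = 2.
Column 4 already has 2, leaving r2c4 = 4.
Cage f is given, so r3c1 = 3.
Cage h is a single given cell, so r3c2 = 2.
Column 4 already has 2, leaving r3c4 = 1.
Column 1 already has 4, so r4c1 = 1.
Row 4 now contains 1, which forces r4c2 = 4.
Column 4 already has 1, leaving r4c4 = 3.
Column 1 already has 1; hence r2c1 = 2.
Cage c's pair has sum 5, which forces r2c2 = 3.
The 3 cells of cage e must have product 4, so r2c3 = 1.
1 is placed in row 3, so r3c3 = 4.
Row 4 already has 3, leaving r4c3 = 2.
3 is placed in column 2; hence r1c2 = 1.
Column 3 now contains 1, leaving r1c3 = 3.
Filled in: 4 1 3 2 / 2 3 1 4 / 3 2 4 1 / 1 4 2 3.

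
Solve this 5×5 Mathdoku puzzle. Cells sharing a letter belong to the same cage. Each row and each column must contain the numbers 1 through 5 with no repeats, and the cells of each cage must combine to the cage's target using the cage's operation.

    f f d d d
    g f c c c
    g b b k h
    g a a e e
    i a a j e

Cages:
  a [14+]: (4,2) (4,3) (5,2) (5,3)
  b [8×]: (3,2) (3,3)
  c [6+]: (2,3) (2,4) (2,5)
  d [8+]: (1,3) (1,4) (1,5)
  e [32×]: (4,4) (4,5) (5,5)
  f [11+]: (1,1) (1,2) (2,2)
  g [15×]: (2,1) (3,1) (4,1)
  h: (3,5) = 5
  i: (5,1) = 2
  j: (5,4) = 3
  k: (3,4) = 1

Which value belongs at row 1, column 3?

K is a freebie, leaving (3,4) = 1.
Cage h is given; hence (3,5) = 5.
Cage e has product 32; hence (4,4) = 4.
The 3 cells of cage e must have product 32, so (4,5) = 2.
Cage i is a single given cell, which forces (5,1) = 2.
J is a freebie, so (5,4) = 3.
The 3 cells of cage e must have product 32, so (5,5) = 4.
Cage d has sum 8, leaving (1,5) = 1.
Column 4 already has 3, leaving (2,4) = 2.
Column 5 now contains 1, leaving (2,5) = 3.
Row 3 already has 5, so (3,1) = 3.
Cage d needs sum 8, so (1,3) = 2.
Column 4 already has 2, leaving (1,4) = 5.
Row 2 now contains 3, which forces (2,3) = 1.
2 is placed in column 3, leaving (3,3) = 4.
Column 3 already has 1; hence (5,3) = 5.
Row 1 already has 5, leaving (1,1) = 4.
Row 1 already has 2, which forces (1,2) = 3.
Row 2 already has 1, so (2,1) = 5.
Cage f has sum 11, leaving (2,2) = 4.
Row 3 now contains 4, so (3,2) = 2.
The 3 cells of cage g must have product 15; hence (4,1) = 1.
The 4 cells of cage a must have sum 14, which forces (4,2) = 5.
Column 3 already has 5, leaving (4,3) = 3.
Row 5 already has 5; hence (5,2) = 1.
Filled in: 4 3 2 5 1 / 5 4 1 2 3 / 3 2 4 1 5 / 1 5 3 4 2 / 2 1 5 3 4.

2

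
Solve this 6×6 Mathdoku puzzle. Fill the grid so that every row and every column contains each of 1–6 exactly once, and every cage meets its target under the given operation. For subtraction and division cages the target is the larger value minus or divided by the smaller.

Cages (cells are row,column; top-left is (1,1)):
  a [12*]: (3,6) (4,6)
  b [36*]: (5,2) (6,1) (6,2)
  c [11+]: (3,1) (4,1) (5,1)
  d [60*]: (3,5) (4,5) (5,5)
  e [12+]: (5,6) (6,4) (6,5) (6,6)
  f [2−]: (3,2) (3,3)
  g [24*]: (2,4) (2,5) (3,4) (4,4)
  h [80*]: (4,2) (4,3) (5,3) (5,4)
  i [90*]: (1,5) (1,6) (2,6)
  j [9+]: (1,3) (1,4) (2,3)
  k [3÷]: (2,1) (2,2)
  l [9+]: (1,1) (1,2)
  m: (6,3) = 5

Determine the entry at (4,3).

Cage m is a single given cell; hence (6,3) = 5.
In row 2, 5 can only go at (2,6), so (2,6) = 5.
Cage j needs sum 9, leaving (2,3) = 6.
Column 3 needs a 3, and only (3,3) is open for it.
Column 4 needs a 5, and only (5,4) is open for it.
Cage g needs product 24, leaving (3,4) = 1.
Cage g has product 24, leaving (4,4) = 3.
Cage j has sum 9; hence (1,3) = 1.
Column 4 already has 1, which forces (1,4) = 2.
2 is placed in column 4, leaving (2,4) = 4.
Row 2 now contains 4, so (2,5) = 2.
Row 3 already has 1, so (3,2) = 5.
Column 3 now contains 1, so (4,3) = 4.
4 is placed in column 3, which forces (5,3) = 2.
4 is placed in column 4, which forces (6,4) = 6.
Cage l needs two cells with sum 9, leaving (1,1) = 5.
5 is placed in column 2, so (1,2) = 4.
The 3 cells of cage d must have product 60, which forces (3,5) = 4.
Row 4 already has 4; hence (4,2) = 2.
Cage d has product 60, leaving (4,5) = 5.
Row 4 now contains 2, so (4,6) = 6.
The 3 cells of cage d must have product 60, so (5,5) = 3.
Row 5 now contains 3, which forces (5,6) = 1.
2 is placed in column 2, so (6,2) = 3.
3 is placed in column 5; hence (6,5) = 1.
3 is placed in column 5, so (1,5) = 6.
6 is placed in column 6, which forces (1,6) = 3.
The two cells of cage k must have quotient 3, which forces (2,1) = 3.
Column 2 already has 3, leaving (2,2) = 1.
Cage c needs sum 11, so (3,1) = 6.
6 is placed in column 6, which forces (3,6) = 2.
6 is placed in row 4, which forces (4,1) = 1.
Cage c has sum 11, so (5,1) = 4.
Row 5 now contains 3, leaving (5,2) = 6.
Row 6 already has 3; hence (6,1) = 2.
Cage e needs sum 12; hence (6,6) = 4.
Filled in: 5 4 1 2 6 3 / 3 1 6 4 2 5 / 6 5 3 1 4 2 / 1 2 4 3 5 6 / 4 6 2 5 3 1 / 2 3 5 6 1 4.

4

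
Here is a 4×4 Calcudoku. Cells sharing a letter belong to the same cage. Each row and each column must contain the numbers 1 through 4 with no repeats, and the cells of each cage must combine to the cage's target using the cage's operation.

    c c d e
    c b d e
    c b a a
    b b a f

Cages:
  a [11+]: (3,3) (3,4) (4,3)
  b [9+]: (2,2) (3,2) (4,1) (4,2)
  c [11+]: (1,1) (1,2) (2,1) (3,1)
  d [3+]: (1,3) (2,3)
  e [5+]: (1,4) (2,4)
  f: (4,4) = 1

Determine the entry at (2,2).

3

Cage a has sum 11; hence (3,3) = 3.
Cage a has sum 11, which forces (3,4) = 4.
Cage a needs sum 11; hence (4,3) = 4.
F is a freebie, which forces (4,4) = 1.
Cage b has sum 9, leaving (2,2) = 3.
Row 2 now contains 3; hence (2,4) = 2.
Cage b has sum 9, so (3,2) = 1.
Cage b has sum 9, leaving (4,1) = 3.
The 4 cells of cage b must have sum 9, which forces (4,2) = 2.
Cage c needs sum 11, which forces (1,1) = 1.
Column 2 now contains 2, so (1,2) = 4.
The two cells of cage d must have sum 3, leaving (1,3) = 2.
Column 4 already has 2, leaving (1,4) = 3.
Row 2 now contains 3; hence (2,1) = 4.
2 is placed in row 2, which forces (2,3) = 1.
Row 3 already has 1; hence (3,1) = 2.
The full grid is 1 4 2 3 / 4 3 1 2 / 2 1 3 4 / 3 2 4 1.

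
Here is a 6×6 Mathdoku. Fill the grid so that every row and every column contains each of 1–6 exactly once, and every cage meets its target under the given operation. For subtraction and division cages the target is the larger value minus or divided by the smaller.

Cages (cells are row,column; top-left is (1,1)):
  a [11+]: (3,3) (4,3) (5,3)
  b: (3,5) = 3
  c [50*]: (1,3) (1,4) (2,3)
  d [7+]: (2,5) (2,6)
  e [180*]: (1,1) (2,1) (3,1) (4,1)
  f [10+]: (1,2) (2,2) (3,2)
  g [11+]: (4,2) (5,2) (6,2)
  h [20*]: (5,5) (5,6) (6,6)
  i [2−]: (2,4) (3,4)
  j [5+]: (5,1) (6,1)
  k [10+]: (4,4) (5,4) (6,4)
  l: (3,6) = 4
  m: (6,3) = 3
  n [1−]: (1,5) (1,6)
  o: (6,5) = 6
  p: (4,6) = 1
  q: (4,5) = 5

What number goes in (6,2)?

Cage c has product 50, which forces (1,3) = 2.
Cage c needs product 50, so (1,4) = 5.
Cage c has product 50, leaving (2,3) = 5.
B is a freebie, leaving (3,5) = 3.
L is a freebie; hence (3,6) = 4.
Cage q is a single given cell, leaving (4,5) = 5.
Cage p is a single given cell, so (4,6) = 1.
1 is placed in column 6, which forces (5,6) = 5.
Cage m is given; hence (6,3) = 3.
Cage o is a single given cell, which forces (6,5) = 6.
5 is placed in column 6, leaving (6,6) = 2.
Cage n's pair has difference 1, which forces (1,5) = 4.
The two cells of cage n must have difference 1, so (1,6) = 3.
4 is placed in column 5, which forces (2,5) = 1.
3 is placed in column 6, leaving (2,6) = 6.
Cage e has product 180, leaving (3,1) = 5.
Cage h needs product 20, which forces (5,5) = 2.
The 3 cells of cage k must have sum 10; hence (6,4) = 1.
Row 1 already has 3, so (1,1) = 6.
Row 1 already has 6; hence (1,2) = 1.
The 3 cells of cage f must have sum 10, which forces (2,2) = 3.
Cage i's pair has difference 2, leaving (2,4) = 4.
1 is placed in column 2, leaving (3,2) = 6.
Row 3 already has 6, so (3,3) = 1.
Row 3 already has 6, which forces (3,4) = 2.
Column 2 already has 6, leaving (4,2) = 2.
The two cells of cage j must have sum 5, so (5,1) = 1.
1 is placed in column 2; hence (5,2) = 4.
Row 5 now contains 4, leaving (5,3) = 6.
Row 5 already has 6, so (5,4) = 3.
Row 6 already has 1, which forces (6,1) = 4.
4 is placed in column 2; hence (6,2) = 5.
Row 2 now contains 3, leaving (2,1) = 2.
Row 4 now contains 2, leaving (4,1) = 3.
Column 3 now contains 6, so (4,3) = 4.
Column 4 already has 3, leaving (4,4) = 6.
The full grid is 6 1 2 5 4 3 / 2 3 5 4 1 6 / 5 6 1 2 3 4 / 3 2 4 6 5 1 / 1 4 6 3 2 5 / 4 5 3 1 6 2.

5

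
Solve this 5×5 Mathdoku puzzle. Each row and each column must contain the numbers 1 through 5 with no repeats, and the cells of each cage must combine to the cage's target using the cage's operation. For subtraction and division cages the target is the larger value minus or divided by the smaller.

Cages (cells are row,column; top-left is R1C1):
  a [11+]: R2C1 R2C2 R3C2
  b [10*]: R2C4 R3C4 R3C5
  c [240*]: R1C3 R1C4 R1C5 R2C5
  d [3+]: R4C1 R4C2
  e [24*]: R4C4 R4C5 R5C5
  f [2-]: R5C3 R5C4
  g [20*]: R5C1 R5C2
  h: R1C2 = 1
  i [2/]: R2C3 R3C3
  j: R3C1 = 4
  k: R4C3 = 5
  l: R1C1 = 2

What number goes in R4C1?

Cage l is a single given cell; hence R1C1 = 2.
Cage h is given, which forces R1C2 = 1.
Cage c has product 240, so R2C5 = 4.
Cage j is a single given cell, leaving R3C1 = 4.
2 is placed in column 1, which forces R4C1 = 1.
Column 2 now contains 1, so R4C2 = 2.
K is a freebie, leaving R4C3 = 5.
Row 4 already has 2, so R4C5 = 3.
Column 1 now contains 4, so R5C1 = 5.
Row 5 now contains 5; hence R5C2 = 4.
3 is placed in column 5, which forces R5C5 = 2.
3 is placed in column 5, which forces R1C5 = 5.
5 is placed in column 1, leaving R2C1 = 3.
The 3 cells of cage a must have sum 11, so R2C2 = 5.
Cage a has sum 11, which forces R3C2 = 3.
Column 5 now contains 5, so R3C5 = 1.
Row 4 already has 3, so R4C4 = 4.
Cage c has product 240, so R1C3 = 4.
4 is placed in column 4, which forces R1C4 = 3.
Cage i needs two cells with quotient 2, which forces R2C3 = 1.
Cage b needs product 10, so R2C4 = 2.
Row 3 now contains 1, which forces R3C3 = 2.
Cage b has product 10, leaving R3C4 = 5.
1 is placed in column 3, so R5C3 = 3.
Column 4 already has 3, leaving R5C4 = 1.
Completed grid: 2 1 4 3 5 / 3 5 1 2 4 / 4 3 2 5 1 / 1 2 5 4 3 / 5 4 3 1 2.

1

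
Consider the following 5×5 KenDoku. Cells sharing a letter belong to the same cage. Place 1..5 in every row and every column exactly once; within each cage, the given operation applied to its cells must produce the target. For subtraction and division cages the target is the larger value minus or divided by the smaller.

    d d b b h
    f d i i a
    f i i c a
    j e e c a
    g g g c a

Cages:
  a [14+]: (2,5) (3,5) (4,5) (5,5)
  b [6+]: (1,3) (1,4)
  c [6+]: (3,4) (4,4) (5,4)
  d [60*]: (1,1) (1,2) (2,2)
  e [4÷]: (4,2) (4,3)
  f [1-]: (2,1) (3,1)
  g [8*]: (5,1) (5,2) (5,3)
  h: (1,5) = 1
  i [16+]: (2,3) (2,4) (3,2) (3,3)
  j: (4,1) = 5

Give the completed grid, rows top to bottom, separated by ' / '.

3 5 2 4 1 / 1 4 3 5 2 / 2 3 5 1 4 / 5 1 4 2 3 / 4 2 1 3 5

Cage h is a single given cell, leaving (1,5) = 1.
Cage j is a single given cell; hence (4,1) = 5.
In row 1, 5 can only go at (1,2), so (1,2) = 5.
Row 1 needs a 3, and only (1,1) is open for it.
The 3 cells of cage d must have product 60, so (2,2) = 4.
Column 2 now contains 4, leaving (4,2) = 1.
1 is placed in row 4, leaving (4,3) = 4.
Column 2 now contains 1; hence (5,2) = 2.
2 is placed in row 5, which forces (5,3) = 1.
1 is placed in row 5; hence (5,4) = 3.
Column 3 now contains 4, so (1,3) = 2.
Cage b needs two cells with sum 6, so (1,4) = 4.
Cage i needs sum 16; hence (2,3) = 3.
3 is placed in column 4, so (2,4) = 5.
Row 2 already has 5, leaving (2,5) = 2.
Column 2 already has 2; hence (3,2) = 3.
Cage i needs sum 16, leaving (3,3) = 5.
Cage c has sum 6, leaving (3,4) = 1.
5 is placed in row 3, so (3,5) = 4.
3 is placed in column 4, which forces (4,4) = 2.
2 is placed in column 5, which forces (4,5) = 3.
1 is placed in row 5, which forces (5,1) = 4.
Column 5 now contains 4, which forces (5,5) = 5.
Row 2 now contains 2, so (2,1) = 1.
Row 3 now contains 1, which forces (3,1) = 2.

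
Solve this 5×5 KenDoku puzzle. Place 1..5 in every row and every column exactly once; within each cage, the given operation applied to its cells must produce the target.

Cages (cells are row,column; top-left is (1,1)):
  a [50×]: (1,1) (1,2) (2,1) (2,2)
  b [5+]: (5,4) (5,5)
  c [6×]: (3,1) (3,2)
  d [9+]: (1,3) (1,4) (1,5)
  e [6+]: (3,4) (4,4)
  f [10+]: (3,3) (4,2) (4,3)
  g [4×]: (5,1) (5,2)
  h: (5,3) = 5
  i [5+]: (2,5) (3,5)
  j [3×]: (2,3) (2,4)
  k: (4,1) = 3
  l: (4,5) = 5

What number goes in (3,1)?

Cage k is given, so (4,1) = 3.
Cage l is given, so (4,5) = 5.
Cage h is given, so (5,3) = 5.
Column 1 now contains 3, so (3,1) = 2.
The two cells of cage c must have product 6, leaving (3,2) = 3.
Cage f needs sum 10, which forces (3,3) = 4.
4 is placed in row 3, which forces (3,4) = 5.
4 is placed in row 3, leaving (3,5) = 1.
Cage f has sum 10, leaving (4,2) = 4.
Cage f needs sum 10, which forces (4,3) = 2.
Row 4 now contains 2, which forces (4,4) = 1.
Column 2 now contains 4; hence (5,2) = 1.
Cage d has sum 9, so (1,3) = 3.
Cage j needs two cells with product 3; hence (2,3) = 1.
Column 4 already has 1; hence (2,4) = 3.
Cage i needs two cells with sum 5; hence (2,5) = 4.
Row 5 already has 1, leaving (5,1) = 4.
3 is placed in column 4, which forces (5,4) = 2.
2 is placed in row 5, so (5,5) = 3.
The 4 cells of cage a must have product 50; hence (1,1) = 1.
The 4 cells of cage a must have product 50, which forces (1,2) = 5.
Column 4 now contains 2, leaving (1,4) = 4.
Column 5 now contains 4, so (1,5) = 2.
Row 2 already has 1, leaving (2,1) = 5.
Cage a needs product 50, leaving (2,2) = 2.
Completed grid: 1 5 3 4 2 / 5 2 1 3 4 / 2 3 4 5 1 / 3 4 2 1 5 / 4 1 5 2 3.

2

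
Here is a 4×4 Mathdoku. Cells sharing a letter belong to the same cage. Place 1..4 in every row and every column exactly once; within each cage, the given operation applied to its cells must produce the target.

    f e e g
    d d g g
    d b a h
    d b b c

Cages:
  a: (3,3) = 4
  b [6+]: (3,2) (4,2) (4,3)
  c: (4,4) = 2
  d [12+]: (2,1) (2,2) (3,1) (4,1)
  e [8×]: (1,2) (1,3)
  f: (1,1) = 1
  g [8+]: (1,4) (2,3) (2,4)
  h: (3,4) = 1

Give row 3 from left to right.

Cage f is given, which forces (1,1) = 1.
A is a freebie; hence (3,3) = 4.
Cage h is given, leaving (3,4) = 1.
C is a freebie, which forces (4,4) = 2.
The two cells of cage e must have product 8, so (1,2) = 4.
Column 3 already has 4, leaving (1,3) = 2.
4 is placed in row 1, so (1,4) = 3.
Cage d needs sum 12, leaving (2,2) = 3.
Cage g has sum 8, which forces (2,3) = 1.
Column 4 now contains 3; hence (2,4) = 4.
Cage b has sum 6, so (3,2) = 2.
Column 2 already has 3, so (4,2) = 1.
Column 3 now contains 1, which forces (4,3) = 3.
Row 2 already has 4; hence (2,1) = 2.
Row 3 already has 2; hence (3,1) = 3.
Row 4 now contains 3, leaving (4,1) = 4.
Completed grid: 1 4 2 3 / 2 3 1 4 / 3 2 4 1 / 4 1 3 2.

3 2 4 1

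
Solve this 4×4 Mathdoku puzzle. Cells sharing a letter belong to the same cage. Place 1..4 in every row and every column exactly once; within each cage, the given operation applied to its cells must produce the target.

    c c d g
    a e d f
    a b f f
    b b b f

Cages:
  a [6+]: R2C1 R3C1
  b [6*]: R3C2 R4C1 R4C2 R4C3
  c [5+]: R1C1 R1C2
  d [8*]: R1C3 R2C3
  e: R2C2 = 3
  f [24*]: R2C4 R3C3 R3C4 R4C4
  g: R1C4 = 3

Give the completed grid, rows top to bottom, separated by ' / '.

1 4 2 3 / 2 3 4 1 / 4 1 3 2 / 3 2 1 4

Cage g is a single given cell; hence R1C4 = 3.
Cage e is given; hence R2C2 = 3.
Cage b has product 6, so R3C2 = 1.
Column 2 now contains 3, which forces R4C2 = 2.
Cage c's pair has sum 5, which forces R1C1 = 1.
Column 2 now contains 2, which forces R1C2 = 4.
4 is placed in row 1, which forces R1C3 = 2.
Column 3 already has 2, so R2C3 = 4.
Cage f has product 24, so R3C3 = 3.
Column 1 now contains 1, which forces R4C1 = 3.
Column 3 now contains 3; hence R4C3 = 1.
Row 4 already has 1; hence R4C4 = 4.
Row 2 already has 4, which forces R2C1 = 2.
The 4 cells of cage f must have product 24; hence R2C4 = 1.
Cage a needs two cells with sum 6; hence R3C1 = 4.
Column 4 now contains 4, leaving R3C4 = 2.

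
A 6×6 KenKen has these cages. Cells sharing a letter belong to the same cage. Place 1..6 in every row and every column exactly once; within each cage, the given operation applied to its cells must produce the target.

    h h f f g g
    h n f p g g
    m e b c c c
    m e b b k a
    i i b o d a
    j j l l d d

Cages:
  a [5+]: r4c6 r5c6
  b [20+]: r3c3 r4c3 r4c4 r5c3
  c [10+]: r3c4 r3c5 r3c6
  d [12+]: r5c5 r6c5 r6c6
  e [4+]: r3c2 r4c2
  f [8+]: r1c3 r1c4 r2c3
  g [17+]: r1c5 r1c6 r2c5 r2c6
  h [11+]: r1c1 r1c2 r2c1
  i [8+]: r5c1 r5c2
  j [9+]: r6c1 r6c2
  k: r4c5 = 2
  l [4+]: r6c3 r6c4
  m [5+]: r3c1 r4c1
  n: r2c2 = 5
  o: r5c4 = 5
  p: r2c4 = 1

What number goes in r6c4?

3

Cage n is a single given cell; hence r2c2 = 5.
Cage p is given, which forces r2c4 = 1.
K is a freebie, leaving r4c5 = 2.
O is a freebie, so r5c4 = 5.
Column 4 already has 1; hence r6c4 = 3.
Column 4 already has 5, so r4c4 = 6.
Cage j's pair has sum 9, leaving r6c1 = 5.
Cage j's pair has sum 9, leaving r6c2 = 4.
Row 6 already has 3; hence r6c3 = 1.
Row 6 now contains 1, so r6c5 = 6.
Row 6 now contains 6, leaving r6c6 = 2.
1 is placed in column 3, so r1c3 = 4.
Cage f needs sum 8; hence r1c4 = 2.
Cage f needs sum 8; hence r2c3 = 2.
Column 4 already has 2, which forces r3c4 = 4.
The 3 cells of cage d must have sum 12, so r5c5 = 4.
4 is placed in row 5, leaving r5c6 = 1.
Cage g needs sum 17, which forces r1c5 = 5.
Cage g needs sum 17, so r1c6 = 3.
The 3 cells of cage h must have sum 11, which forces r2c1 = 4.
4 is placed in column 5, leaving r2c5 = 3.
Cage g needs sum 17, which forces r2c6 = 6.
The 3 cells of cage c must have sum 10, leaving r3c5 = 1.
The 3 cells of cage c must have sum 10, leaving r3c6 = 5.
Column 1 now contains 4; hence r4c1 = 3.
Row 4 now contains 3; hence r4c2 = 1.
Row 4 now contains 3, which forces r4c3 = 5.
Column 6 already has 1, which forces r4c6 = 4.
Cage h needs sum 11; hence r1c1 = 1.
1 is placed in column 2, so r1c2 = 6.
Row 3 now contains 1, leaving r3c1 = 2.
Row 3 now contains 1, leaving r3c2 = 3.
Row 3 now contains 3; hence r3c3 = 6.
Column 1 already has 2, which forces r5c1 = 6.
Column 2 already has 6, which forces r5c2 = 2.
Column 3 already has 6, which forces r5c3 = 3.
Completed grid: 1 6 4 2 5 3 / 4 5 2 1 3 6 / 2 3 6 4 1 5 / 3 1 5 6 2 4 / 6 2 3 5 4 1 / 5 4 1 3 6 2.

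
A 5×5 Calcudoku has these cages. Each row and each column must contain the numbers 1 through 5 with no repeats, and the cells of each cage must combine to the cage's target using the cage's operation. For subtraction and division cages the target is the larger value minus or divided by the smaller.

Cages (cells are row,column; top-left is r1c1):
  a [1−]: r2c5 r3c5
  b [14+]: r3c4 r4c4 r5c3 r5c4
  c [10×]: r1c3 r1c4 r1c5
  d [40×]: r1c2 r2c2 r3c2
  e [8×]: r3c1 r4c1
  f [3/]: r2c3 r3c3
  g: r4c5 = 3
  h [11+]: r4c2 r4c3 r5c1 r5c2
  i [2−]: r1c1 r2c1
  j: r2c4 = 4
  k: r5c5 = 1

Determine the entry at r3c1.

Cage j is a single given cell, so r2c4 = 4.
Cage g is given; hence r4c5 = 3.
K is a freebie, so r5c5 = 1.
Cage a's pair has difference 1, leaving r2c5 = 5.
The two cells of cage a must have difference 1, which forces r3c5 = 4.
The 3 cells of cage d must have product 40, leaving r1c2 = 4.
5 is placed in column 5, which forces r1c5 = 2.
Row 2 already has 5, so r2c2 = 2.
Row 3 already has 4; hence r3c1 = 2.
Cage d has product 40; hence r3c2 = 5.
The two cells of cage e must have product 8, leaving r4c1 = 4.
Column 2 now contains 5, which forces r4c2 = 1.
Column 2 now contains 5, leaving r5c2 = 3.
Cage b needs sum 14, which forces r3c4 = 3.
The 4 cells of cage h must have sum 11, leaving r4c3 = 2.
Row 4 now contains 2, leaving r4c4 = 5.
Row 5 already has 3, which forces r5c1 = 5.
The 4 cells of cage b must have sum 14, leaving r5c3 = 4.
5 is placed in column 4; hence r5c4 = 2.
Cage c needs product 10; hence r1c3 = 5.
5 is placed in column 4, so r1c4 = 1.
The two cells of cage f must have quotient 3, leaving r2c3 = 3.
3 is placed in row 3, leaving r3c3 = 1.
1 is placed in row 1, so r1c1 = 3.
Row 2 already has 3; hence r2c1 = 1.
The full grid is 3 4 5 1 2 / 1 2 3 4 5 / 2 5 1 3 4 / 4 1 2 5 3 / 5 3 4 2 1.

2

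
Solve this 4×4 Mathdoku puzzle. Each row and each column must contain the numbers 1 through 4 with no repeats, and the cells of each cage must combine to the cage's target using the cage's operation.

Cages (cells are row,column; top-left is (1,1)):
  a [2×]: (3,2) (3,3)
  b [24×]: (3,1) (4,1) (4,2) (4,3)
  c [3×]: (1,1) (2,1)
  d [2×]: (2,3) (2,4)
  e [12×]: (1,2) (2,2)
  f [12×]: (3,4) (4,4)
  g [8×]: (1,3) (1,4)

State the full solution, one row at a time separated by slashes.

Row 1 needs a 1, and only (1,1) is open for it.
Column 1 now contains 1; hence (2,1) = 3.
Row 2 already has 3, which forces (2,2) = 4.
Column 2 already has 4, so (1,2) = 3.
Column 2 now contains 3, leaving (4,2) = 1.
1 is placed in row 4, leaving (4,3) = 3.
Row 4 already has 3, leaving (4,4) = 4.
The two cells of cage g must have product 8, which forces (1,3) = 4.
Column 4 already has 4; hence (1,4) = 2.
Column 4 now contains 2, leaving (2,4) = 1.
The 4 cells of cage b must have product 24, which forces (3,1) = 4.
1 is placed in column 2; hence (3,2) = 2.
Cage a needs two cells with product 2, so (3,3) = 1.
Column 4 already has 4; hence (3,4) = 3.
4 is placed in row 4, so (4,1) = 2.
Row 2 now contains 1; hence (2,3) = 2.

1 3 4 2 / 3 4 2 1 / 4 2 1 3 / 2 1 3 4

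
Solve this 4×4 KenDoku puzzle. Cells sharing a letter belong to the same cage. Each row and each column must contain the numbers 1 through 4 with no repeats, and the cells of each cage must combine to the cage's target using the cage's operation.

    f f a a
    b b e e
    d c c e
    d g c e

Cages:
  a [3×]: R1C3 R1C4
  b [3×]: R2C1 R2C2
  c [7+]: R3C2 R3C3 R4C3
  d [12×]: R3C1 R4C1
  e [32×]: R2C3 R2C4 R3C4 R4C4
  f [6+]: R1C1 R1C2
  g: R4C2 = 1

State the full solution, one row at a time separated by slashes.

2 4 1 3 / 1 3 4 2 / 4 2 3 1 / 3 1 2 4

Cage e has product 32, which forces R2C3 = 4.
Cage g is a single given cell, leaving R4C2 = 1.
Cage b's pair has product 3; hence R2C1 = 1.
1 is placed in column 2, so R2C2 = 3.
Row 2 now contains 1, leaving R2C4 = 2.
Column 4 already has 2, so R4C4 = 4.
Cage d's pair has product 12; hence R3C1 = 4.
Row 3 now contains 4; hence R3C2 = 2.
4 is placed in column 4, which forces R3C4 = 1.
4 is placed in row 4, which forces R4C1 = 3.
The 3 cells of cage c must have sum 7, leaving R4C3 = 2.
Column 1 now contains 4; hence R1C1 = 2.
Column 2 now contains 2, leaving R1C2 = 4.
Cage a's pair has product 3, so R1C3 = 1.
1 is placed in column 4; hence R1C4 = 3.
Row 3 now contains 1; hence R3C3 = 3.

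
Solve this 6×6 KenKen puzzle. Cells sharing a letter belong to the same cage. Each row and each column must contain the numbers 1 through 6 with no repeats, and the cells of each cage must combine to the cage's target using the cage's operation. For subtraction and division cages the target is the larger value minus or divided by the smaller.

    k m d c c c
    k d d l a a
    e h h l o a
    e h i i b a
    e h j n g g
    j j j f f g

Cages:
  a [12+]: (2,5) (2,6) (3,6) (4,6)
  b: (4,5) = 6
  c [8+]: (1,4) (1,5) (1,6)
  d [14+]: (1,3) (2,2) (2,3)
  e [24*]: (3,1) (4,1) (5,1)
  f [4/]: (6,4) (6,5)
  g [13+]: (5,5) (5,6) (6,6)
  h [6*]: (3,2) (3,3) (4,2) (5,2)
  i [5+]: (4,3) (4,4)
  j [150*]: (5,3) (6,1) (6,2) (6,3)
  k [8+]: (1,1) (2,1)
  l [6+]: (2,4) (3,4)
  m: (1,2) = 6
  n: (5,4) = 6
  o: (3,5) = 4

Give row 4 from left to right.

Cage m is a single given cell, leaving (1,2) = 6.
Cage h needs product 6; hence (3,3) = 1.
O is a freebie, so (3,5) = 4.
Cage b is given, so (4,5) = 6.
Cage j needs product 150; hence (5,3) = 5.
Cage n is given, which forces (5,4) = 6.
Column 5 now contains 4, which forces (6,5) = 1.
Cage d has sum 14, leaving (2,3) = 6.
The 3 cells of cage g must have sum 13, leaving (5,5) = 3.
Cage g needs sum 13; hence (5,6) = 4.
Row 6 already has 1; hence (6,4) = 4.
The 3 cells of cage g must have sum 13; hence (6,6) = 6.
Column 4 already has 4; hence (2,4) = 1.
The 4 cells of cage a must have sum 12; hence (2,5) = 2.
The two cells of cage l must have sum 6, which forces (3,4) = 5.
Cage e has product 24, which forces (4,1) = 4.
Column 4 already has 5; hence (1,4) = 2.
Column 5 already has 2, which forces (1,5) = 5.
Cage c has sum 8; hence (1,6) = 1.
Column 4 already has 2; hence (4,4) = 3.
5 is placed in row 1, so (1,1) = 3.
Row 1 already has 3, leaving (1,3) = 4.
Cage k needs two cells with sum 8, which forces (2,1) = 5.
Row 2 already has 5, which forces (2,2) = 4.
Row 2 already has 5, leaving (2,6) = 3.
Column 1 already has 3, so (3,1) = 6.
Cage h needs product 6, which forces (3,2) = 3.
Column 6 already has 3, leaving (3,6) = 2.
Row 4 already has 3, leaving (4,3) = 2.
2 is placed in column 6, leaving (4,6) = 5.
Column 1 already has 5, so (6,1) = 2.
Row 6 already has 2, so (6,2) = 5.
2 is placed in column 3, so (6,3) = 3.
Row 4 now contains 2, which forces (4,2) = 1.
Column 1 now contains 2, so (5,1) = 1.
Cage h needs product 6, which forces (5,2) = 2.
Filled in: 3 6 4 2 5 1 / 5 4 6 1 2 3 / 6 3 1 5 4 2 / 4 1 2 3 6 5 / 1 2 5 6 3 4 / 2 5 3 4 1 6.

4 1 2 3 6 5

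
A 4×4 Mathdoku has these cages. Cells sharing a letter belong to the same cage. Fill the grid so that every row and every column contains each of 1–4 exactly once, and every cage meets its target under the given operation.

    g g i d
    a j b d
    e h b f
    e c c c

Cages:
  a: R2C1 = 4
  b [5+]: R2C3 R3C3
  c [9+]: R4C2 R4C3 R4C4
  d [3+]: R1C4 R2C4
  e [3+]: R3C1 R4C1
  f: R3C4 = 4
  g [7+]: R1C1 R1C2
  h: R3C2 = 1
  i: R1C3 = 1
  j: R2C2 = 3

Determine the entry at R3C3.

Cage i is a single given cell, so R1C3 = 1.
Row 1 now contains 1; hence R1C4 = 2.
A is a freebie, leaving R2C1 = 4.
Cage j is a single given cell, which forces R2C2 = 3.
3 is placed in row 2, which forces R2C3 = 2.
Column 4 now contains 2, which forces R2C4 = 1.
Cage h is a single given cell, leaving R3C2 = 1.
Cage f is a single given cell, so R3C4 = 4.
Column 4 already has 4; hence R4C4 = 3.
4 is placed in column 1, so R1C1 = 3.
Column 2 now contains 3; hence R1C2 = 4.
Row 3 now contains 1, so R3C1 = 2.
4 is placed in row 3, leaving R3C3 = 3.
Cage e's pair has sum 3, which forces R4C1 = 1.
The 3 cells of cage c must have sum 9; hence R4C2 = 2.
3 is placed in row 4, so R4C3 = 4.
Filled in: 3 4 1 2 / 4 3 2 1 / 2 1 3 4 / 1 2 4 3.

3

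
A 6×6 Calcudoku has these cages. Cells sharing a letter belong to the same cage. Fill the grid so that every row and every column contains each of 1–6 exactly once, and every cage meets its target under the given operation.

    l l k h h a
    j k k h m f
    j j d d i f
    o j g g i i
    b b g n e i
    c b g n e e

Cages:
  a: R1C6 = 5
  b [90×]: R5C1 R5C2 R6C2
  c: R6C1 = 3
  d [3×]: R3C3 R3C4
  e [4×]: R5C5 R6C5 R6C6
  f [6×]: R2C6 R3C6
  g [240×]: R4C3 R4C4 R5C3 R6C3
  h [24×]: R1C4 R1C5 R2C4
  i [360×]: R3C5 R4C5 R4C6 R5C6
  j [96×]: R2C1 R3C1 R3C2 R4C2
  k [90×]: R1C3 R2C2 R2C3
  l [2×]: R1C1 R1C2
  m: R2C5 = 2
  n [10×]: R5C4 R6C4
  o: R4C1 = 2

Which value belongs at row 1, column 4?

4

Cage a is given, leaving R1C6 = 5.
M is a freebie, which forces R2C5 = 2.
Cage o is given, which forces R4C1 = 2.
Column 5 now contains 2, so R5C5 = 1.
Cage c is a single given cell, leaving R6C1 = 3.
Column 5 now contains 1; hence R6C5 = 4.
Column 1 already has 2, so R1C1 = 1.
Cage l's pair has product 2, so R1C2 = 2.
Row 1 already has 2, which forces R1C4 = 4.
Column 4 now contains 4, leaving R2C4 = 1.
1 is placed in column 4, leaving R3C4 = 3.
The 3 cells of cage b must have product 90, so R5C2 = 3.
Cage e needs product 4; hence R6C6 = 1.
Cage h has product 24; hence R1C5 = 6.
Cage f needs two cells with product 6, leaving R2C6 = 3.
Row 3 now contains 3, so R3C3 = 1.
Column 5 already has 6; hence R3C5 = 5.
The two cells of cage f must have product 6; hence R3C6 = 2.
5 is placed in column 5, which forces R4C5 = 3.
6 is placed in row 1, so R1C3 = 3.
Cage j has product 96, leaving R2C1 = 4.
The 4 cells of cage j must have product 96; hence R3C1 = 6.
Row 3 now contains 1, which forces R3C2 = 4.
The 4 cells of cage j must have product 96; hence R4C2 = 1.
Column 1 now contains 6, which forces R5C1 = 5.
Row 5 now contains 5; hence R5C4 = 2.
Column 4 already has 2, which forces R6C4 = 5.
The 4 cells of cage g must have product 240, leaving R4C3 = 5.
5 is placed in column 4, leaving R4C4 = 6.
6 is placed in row 4, which forces R4C6 = 4.
The 4 cells of cage g must have product 240, leaving R5C3 = 4.
Column 6 already has 4; hence R5C6 = 6.
Row 6 now contains 5, leaving R6C2 = 6.
Cage g needs product 240, leaving R6C3 = 2.
Column 2 already has 6; hence R2C2 = 5.
Column 3 now contains 5, leaving R2C3 = 6.
The full grid is 1 2 3 4 6 5 / 4 5 6 1 2 3 / 6 4 1 3 5 2 / 2 1 5 6 3 4 / 5 3 4 2 1 6 / 3 6 2 5 4 1.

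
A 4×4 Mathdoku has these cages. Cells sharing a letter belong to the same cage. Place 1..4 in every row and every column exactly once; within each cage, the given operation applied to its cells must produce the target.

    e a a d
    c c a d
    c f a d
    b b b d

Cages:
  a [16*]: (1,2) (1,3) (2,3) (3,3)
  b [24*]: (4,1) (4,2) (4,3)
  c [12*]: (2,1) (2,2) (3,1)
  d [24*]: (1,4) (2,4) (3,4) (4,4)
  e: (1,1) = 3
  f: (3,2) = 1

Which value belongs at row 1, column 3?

Cage e is a single given cell, leaving (1,1) = 3.
The 4 cells of cage a must have product 16; hence (1,2) = 2.
Cage f is a single given cell, leaving (3,2) = 1.
Cage c has product 12, leaving (2,1) = 1.
Cage c needs product 12, which forces (2,2) = 3.
Cage c has product 12, which forces (3,1) = 4.
4 is placed in row 3, which forces (3,3) = 2.
2 is placed in row 3; hence (3,4) = 3.
4 is placed in column 1, which forces (4,1) = 2.
3 is placed in column 2, leaving (4,2) = 4.
4 is placed in row 4, leaving (4,3) = 3.
4 is placed in row 4; hence (4,4) = 1.
The 4 cells of cage a must have product 16; hence (1,3) = 1.
Column 4 now contains 1, so (1,4) = 4.
Column 3 now contains 2, which forces (2,3) = 4.
Cage d has product 24; hence (2,4) = 2.
Filled in: 3 2 1 4 / 1 3 4 2 / 4 1 2 3 / 2 4 3 1.

1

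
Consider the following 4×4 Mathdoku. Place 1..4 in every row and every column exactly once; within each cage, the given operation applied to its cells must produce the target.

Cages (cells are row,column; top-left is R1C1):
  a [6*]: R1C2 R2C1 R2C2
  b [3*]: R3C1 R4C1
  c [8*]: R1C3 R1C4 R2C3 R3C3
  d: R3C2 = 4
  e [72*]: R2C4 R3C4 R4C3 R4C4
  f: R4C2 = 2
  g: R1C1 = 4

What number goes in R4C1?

1

G is a freebie, leaving R1C1 = 4.
4 is placed in row 1, so R1C3 = 2.
The 4 cells of cage c must have product 8, leaving R1C4 = 1.
Cage d is a single given cell, which forces R3C2 = 4.
4 is placed in row 3, which forces R3C3 = 1.
F is a freebie, which forces R4C2 = 2.
Cage e needs product 72, which forces R4C3 = 3.
2 is placed in row 4, which forces R4C4 = 4.
1 is placed in row 1, which forces R1C2 = 3.
The 3 cells of cage a must have product 6, which forces R2C1 = 2.
The 3 cells of cage a must have product 6; hence R2C2 = 1.
Column 3 now contains 1; hence R2C3 = 4.
2 is placed in row 2, leaving R2C4 = 3.
Row 3 now contains 1, leaving R3C1 = 3.
3 is placed in column 4; hence R3C4 = 2.
Row 4 now contains 3, so R4C1 = 1.
The full grid is 4 3 2 1 / 2 1 4 3 / 3 4 1 2 / 1 2 3 4.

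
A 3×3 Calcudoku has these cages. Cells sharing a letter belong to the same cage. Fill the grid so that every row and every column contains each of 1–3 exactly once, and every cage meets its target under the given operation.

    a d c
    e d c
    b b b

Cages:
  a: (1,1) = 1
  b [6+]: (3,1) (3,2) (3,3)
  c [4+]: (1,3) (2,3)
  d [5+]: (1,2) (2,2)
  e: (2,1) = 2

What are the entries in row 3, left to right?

3 1 2

A is a freebie, so (1,1) = 1.
1 is placed in row 1; hence (1,3) = 3.
Cage e is a single given cell, leaving (2,1) = 2.
2 is placed in row 2, so (2,2) = 3.
3 is placed in column 3, so (2,3) = 1.
2 is placed in column 1, leaving (3,1) = 3.
Column 3 already has 1, which forces (3,3) = 2.
Row 1 now contains 3, so (1,2) = 2.
2 is placed in row 3, so (3,2) = 1.
Filled in: 1 2 3 / 2 3 1 / 3 1 2.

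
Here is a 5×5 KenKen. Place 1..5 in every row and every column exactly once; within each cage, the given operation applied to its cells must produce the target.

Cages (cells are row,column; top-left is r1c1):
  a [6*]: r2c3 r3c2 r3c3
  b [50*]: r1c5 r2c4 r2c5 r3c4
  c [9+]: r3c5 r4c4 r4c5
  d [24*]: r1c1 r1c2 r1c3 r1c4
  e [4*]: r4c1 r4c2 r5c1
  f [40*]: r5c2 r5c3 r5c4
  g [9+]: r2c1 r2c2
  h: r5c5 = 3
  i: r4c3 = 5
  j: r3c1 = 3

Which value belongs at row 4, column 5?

J is a freebie; hence r3c1 = 3.
I is a freebie, leaving r4c3 = 5.
H is a freebie, which forces r5c5 = 3.
Cage a has product 6; hence r2c3 = 3.
The only place for 5 in row 1 is r1c5.
The only place for 4 in row 3 is r3c5.
In row 3, 5 can only go at r3c4, so r3c4 = 5.
Cage f needs product 40, which forces r5c2 = 5.
The two cells of cage g must have sum 9, which forces r2c1 = 5.
Column 2 now contains 5; hence r2c2 = 4.
The only place for 3 in row 4 is r4c4.
Cage d needs product 24, so r1c2 = 3.
Cage c needs sum 9, leaving r4c5 = 2.
The 4 cells of cage b must have product 50, which forces r2c4 = 2.
Column 5 now contains 2, leaving r2c5 = 1.
The 3 cells of cage e must have product 4, which forces r4c1 = 4.
Row 4 now contains 2, which forces r4c2 = 1.
The 3 cells of cage e must have product 4, leaving r5c1 = 1.
2 is placed in column 4, leaving r5c4 = 4.
Column 1 already has 1, so r1c1 = 2.
Cage d has product 24, leaving r1c3 = 4.
4 is placed in column 4, which forces r1c4 = 1.
Column 2 now contains 1; hence r3c2 = 2.
Cage a needs product 6, which forces r3c3 = 1.
4 is placed in row 5, so r5c3 = 2.
The full grid is 2 3 4 1 5 / 5 4 3 2 1 / 3 2 1 5 4 / 4 1 5 3 2 / 1 5 2 4 3.

2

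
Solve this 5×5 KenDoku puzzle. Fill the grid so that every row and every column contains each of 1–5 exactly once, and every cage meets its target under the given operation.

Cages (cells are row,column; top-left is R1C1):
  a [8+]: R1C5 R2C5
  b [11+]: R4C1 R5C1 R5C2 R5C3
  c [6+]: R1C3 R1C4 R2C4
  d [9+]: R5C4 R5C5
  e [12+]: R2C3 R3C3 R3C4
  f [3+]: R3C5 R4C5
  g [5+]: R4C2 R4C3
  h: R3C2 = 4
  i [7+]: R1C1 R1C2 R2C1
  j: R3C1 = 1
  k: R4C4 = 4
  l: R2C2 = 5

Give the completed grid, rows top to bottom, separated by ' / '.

L is a freebie, so R2C2 = 5.
Row 2 already has 5, so R2C5 = 3.
Cage j is given, so R3C1 = 1.
Cage h is a single given cell; hence R3C2 = 4.
Row 3 now contains 1; hence R3C5 = 2.
K is a freebie, leaving R4C4 = 4.
Column 5 already has 2, leaving R4C5 = 1.
4 is placed in column 4, leaving R5C4 = 5.
Row 5 now contains 5, which forces R5C5 = 4.
3 is placed in column 5, which forces R1C5 = 5.
Row 2 already has 3, leaving R2C3 = 4.
The 3 cells of cage e must have sum 12, leaving R3C3 = 5.
5 is placed in column 4, which forces R3C4 = 3.
Cage b needs sum 11, so R4C1 = 5.
The 3 cells of cage c must have sum 6, leaving R1C3 = 3.
Row 2 now contains 4, so R2C1 = 2.
Row 2 already has 2, which forces R2C4 = 1.
Column 3 already has 3, leaving R4C3 = 2.
Column 1 already has 2, which forces R5C1 = 3.
Column 3 now contains 2, so R5C3 = 1.
Row 1 already has 3, leaving R1C1 = 4.
Cage i needs sum 7, so R1C2 = 1.
Column 4 now contains 1, leaving R1C4 = 2.
Row 4 already has 2; hence R4C2 = 3.
Row 5 already has 1, leaving R5C2 = 2.

4 1 3 2 5 / 2 5 4 1 3 / 1 4 5 3 2 / 5 3 2 4 1 / 3 2 1 5 4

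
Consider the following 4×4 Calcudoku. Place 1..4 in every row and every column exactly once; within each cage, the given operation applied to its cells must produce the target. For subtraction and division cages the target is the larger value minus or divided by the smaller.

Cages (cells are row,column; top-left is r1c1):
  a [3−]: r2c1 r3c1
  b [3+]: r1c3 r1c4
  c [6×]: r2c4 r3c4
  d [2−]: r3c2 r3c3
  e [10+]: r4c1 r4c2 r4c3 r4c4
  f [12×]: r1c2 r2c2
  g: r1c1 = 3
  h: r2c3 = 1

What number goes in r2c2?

Cage g is a single given cell, so r1c1 = 3.
3 is placed in row 1, so r1c2 = 4.
Column 2 already has 4, leaving r2c2 = 3.
Cage h is given, leaving r2c3 = 1.
3 is placed in row 2, leaving r2c4 = 2.
2 is placed in column 4, leaving r3c4 = 3.
Column 3 already has 1, so r1c3 = 2.
2 is placed in column 4, so r1c4 = 1.
Row 2 already has 1, which forces r2c1 = 4.
The two cells of cage a must have difference 3; hence r3c1 = 1.
Cage d's pair has difference 2, which forces r3c2 = 2.
Cage d's pair has difference 2, so r3c3 = 4.
Column 1 now contains 1, leaving r4c1 = 2.
Column 2 now contains 2, which forces r4c2 = 1.
Cage e needs sum 10, leaving r4c3 = 3.
1 is placed in column 4, so r4c4 = 4.
Filled in: 3 4 2 1 / 4 3 1 2 / 1 2 4 3 / 2 1 3 4.

3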